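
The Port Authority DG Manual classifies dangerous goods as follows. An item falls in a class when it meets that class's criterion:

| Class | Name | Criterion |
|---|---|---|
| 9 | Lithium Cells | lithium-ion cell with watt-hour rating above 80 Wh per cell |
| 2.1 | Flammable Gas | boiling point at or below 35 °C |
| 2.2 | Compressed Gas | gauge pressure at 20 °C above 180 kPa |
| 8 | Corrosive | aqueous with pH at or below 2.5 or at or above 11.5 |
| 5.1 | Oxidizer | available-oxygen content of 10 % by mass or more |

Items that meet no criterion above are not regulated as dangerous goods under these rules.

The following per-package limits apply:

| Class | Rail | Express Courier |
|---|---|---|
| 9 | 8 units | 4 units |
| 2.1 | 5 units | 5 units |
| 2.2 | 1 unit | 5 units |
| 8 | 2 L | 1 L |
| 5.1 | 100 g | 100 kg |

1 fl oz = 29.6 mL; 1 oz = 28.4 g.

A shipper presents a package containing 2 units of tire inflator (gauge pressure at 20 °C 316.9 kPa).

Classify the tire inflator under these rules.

Class 2.2

With gauge pressure at 20 °C 316.9 kPa (> 180 kPa), the tire inflator falls in Class 2.2.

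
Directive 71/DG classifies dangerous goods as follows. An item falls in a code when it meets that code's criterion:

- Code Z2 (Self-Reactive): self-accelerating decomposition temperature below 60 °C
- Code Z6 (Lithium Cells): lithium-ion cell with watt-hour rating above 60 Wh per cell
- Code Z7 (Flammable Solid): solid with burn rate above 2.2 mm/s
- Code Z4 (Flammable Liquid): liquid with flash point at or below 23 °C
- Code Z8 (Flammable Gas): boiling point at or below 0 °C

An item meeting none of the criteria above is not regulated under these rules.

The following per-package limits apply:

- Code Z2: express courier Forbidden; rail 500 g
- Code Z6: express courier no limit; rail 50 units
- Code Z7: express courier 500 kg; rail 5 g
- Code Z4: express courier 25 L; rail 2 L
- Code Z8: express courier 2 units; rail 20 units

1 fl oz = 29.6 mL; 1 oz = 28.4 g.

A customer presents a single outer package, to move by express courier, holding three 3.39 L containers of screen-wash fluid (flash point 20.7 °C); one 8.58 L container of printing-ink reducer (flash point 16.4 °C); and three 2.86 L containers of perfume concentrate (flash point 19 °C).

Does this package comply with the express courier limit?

No

The screen-wash fluid has flash point 20.7 °C, which is ≤ 23 °C, so it is Code Z4 (Flammable Liquid).
Flash point 16.4 °C meets the Code Z4 criterion (Flammable Liquid), so the printing-ink reducer is Code Z4.
Flash point 19 °C meets the Code Z4 criterion (Flammable Liquid), so the perfume concentrate is Code Z4.
Total Code Z4: (three 3.39 L containers = 10.17 L) + 8.58 L + (three 2.86 L containers = 8.58 L) = 27.33 L.
27.33 L > 25 L (express courier limit, Code Z4) — over the limit.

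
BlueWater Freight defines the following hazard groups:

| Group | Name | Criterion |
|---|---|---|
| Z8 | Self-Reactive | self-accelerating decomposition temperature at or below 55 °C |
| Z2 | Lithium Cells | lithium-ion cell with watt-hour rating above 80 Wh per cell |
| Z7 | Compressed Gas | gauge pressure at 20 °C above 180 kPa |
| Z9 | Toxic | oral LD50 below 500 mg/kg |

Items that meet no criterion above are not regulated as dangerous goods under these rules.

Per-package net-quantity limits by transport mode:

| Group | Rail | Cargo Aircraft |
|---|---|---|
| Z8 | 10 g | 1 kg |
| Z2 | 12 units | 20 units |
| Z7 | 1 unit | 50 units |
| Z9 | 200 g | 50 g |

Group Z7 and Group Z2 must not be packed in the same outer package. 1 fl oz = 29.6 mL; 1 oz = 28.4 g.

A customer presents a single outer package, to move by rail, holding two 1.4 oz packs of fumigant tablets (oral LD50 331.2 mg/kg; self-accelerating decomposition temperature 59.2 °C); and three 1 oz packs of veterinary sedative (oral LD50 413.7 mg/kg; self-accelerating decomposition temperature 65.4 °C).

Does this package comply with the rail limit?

Yes

With oral LD50 331.2 mg/kg (< 500 mg/kg), the fumigant tablets fall in Group Z9.
With oral LD50 413.7 mg/kg (< 500 mg/kg), the veterinary sedative falls in Group Z9.
Total Group Z9: (two 1.4 oz packs = 79.52 g) + (three 1 oz packs = 85.2 g) = 164.72 g.
That is within the Group Z9 rail limit of 200 g.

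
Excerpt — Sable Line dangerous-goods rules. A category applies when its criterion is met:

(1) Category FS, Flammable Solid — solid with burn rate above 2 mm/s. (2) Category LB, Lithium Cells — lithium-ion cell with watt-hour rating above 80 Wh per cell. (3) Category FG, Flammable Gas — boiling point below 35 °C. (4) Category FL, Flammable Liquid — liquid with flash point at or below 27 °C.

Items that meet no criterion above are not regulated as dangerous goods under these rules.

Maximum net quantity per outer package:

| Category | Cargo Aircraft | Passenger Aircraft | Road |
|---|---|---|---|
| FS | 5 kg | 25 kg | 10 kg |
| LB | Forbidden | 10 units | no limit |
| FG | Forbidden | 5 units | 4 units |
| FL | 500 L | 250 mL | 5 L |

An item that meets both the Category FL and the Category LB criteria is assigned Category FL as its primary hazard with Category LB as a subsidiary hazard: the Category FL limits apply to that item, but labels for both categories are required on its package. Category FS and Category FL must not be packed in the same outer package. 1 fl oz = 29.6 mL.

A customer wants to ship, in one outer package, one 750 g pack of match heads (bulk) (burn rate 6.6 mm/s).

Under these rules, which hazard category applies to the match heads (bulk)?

Match heads (bulk): burn rate 6.6 mm/s > 2 mm/s → Category FS (Flammable Solid).

Category FS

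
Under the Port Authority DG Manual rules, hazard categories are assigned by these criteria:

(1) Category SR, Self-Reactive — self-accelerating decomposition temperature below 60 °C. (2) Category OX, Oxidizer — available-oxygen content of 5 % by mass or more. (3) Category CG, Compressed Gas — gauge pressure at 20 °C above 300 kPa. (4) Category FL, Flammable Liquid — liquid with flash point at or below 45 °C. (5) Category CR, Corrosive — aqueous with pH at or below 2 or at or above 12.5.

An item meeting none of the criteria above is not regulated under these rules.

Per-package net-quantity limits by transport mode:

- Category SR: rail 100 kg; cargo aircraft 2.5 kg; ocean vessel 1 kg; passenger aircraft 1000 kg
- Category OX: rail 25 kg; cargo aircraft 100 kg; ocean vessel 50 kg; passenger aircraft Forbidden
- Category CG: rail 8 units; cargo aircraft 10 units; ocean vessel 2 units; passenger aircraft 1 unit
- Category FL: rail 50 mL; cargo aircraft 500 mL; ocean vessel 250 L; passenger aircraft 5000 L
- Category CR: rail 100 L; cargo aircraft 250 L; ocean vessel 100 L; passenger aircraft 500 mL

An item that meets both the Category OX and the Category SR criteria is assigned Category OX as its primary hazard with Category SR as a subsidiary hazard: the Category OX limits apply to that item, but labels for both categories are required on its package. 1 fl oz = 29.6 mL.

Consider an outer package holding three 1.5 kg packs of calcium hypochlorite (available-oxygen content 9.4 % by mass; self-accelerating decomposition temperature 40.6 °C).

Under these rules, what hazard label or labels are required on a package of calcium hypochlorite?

The calcium hypochlorite has available-oxygen content 9.4 % by mass, which is ≥ 5 % by mass, so it is Category OX (Oxidizer).
Calcium hypochlorite: self-accelerating decomposition temperature 40.6 °C < 60 °C → Category SR (Self-Reactive).
By the precedence rule Category OX is primary and Category SR is subsidiary, and that rule requires both labels on the package.

Category OX and SR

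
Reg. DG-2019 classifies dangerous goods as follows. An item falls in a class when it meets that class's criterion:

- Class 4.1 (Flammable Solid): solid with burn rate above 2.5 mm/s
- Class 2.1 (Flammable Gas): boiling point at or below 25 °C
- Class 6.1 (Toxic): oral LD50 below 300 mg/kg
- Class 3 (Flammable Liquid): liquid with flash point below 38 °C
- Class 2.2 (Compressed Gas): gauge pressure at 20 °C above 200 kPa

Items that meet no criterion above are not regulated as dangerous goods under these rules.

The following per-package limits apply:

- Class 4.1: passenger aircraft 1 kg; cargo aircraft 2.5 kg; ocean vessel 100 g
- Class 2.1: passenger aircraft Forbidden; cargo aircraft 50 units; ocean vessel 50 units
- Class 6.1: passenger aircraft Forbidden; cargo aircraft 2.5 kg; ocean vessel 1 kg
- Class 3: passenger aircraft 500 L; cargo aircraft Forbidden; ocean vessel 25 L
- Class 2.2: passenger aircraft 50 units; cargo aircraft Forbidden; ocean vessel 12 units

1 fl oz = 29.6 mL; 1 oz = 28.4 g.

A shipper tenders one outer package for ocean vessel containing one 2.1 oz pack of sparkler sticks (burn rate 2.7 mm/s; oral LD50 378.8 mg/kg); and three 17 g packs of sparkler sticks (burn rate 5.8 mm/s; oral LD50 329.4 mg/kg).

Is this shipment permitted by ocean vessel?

No

The sparkler sticks have burn rate 2.7 mm/s, which is > 2.5 mm/s, so they are Class 4.1 (Flammable Solid).
Burn rate 5.8 mm/s meets the Class 4.1 criterion (Flammable Solid), so the sparkler sticks are Class 4.1.
Total Class 4.1: (one 2.1 oz pack = 59.64 g) + (three 17 g packs = 51 g) = 110.64 g.
That exceeds the Class 4.1 ocean vessel limit of 100 g.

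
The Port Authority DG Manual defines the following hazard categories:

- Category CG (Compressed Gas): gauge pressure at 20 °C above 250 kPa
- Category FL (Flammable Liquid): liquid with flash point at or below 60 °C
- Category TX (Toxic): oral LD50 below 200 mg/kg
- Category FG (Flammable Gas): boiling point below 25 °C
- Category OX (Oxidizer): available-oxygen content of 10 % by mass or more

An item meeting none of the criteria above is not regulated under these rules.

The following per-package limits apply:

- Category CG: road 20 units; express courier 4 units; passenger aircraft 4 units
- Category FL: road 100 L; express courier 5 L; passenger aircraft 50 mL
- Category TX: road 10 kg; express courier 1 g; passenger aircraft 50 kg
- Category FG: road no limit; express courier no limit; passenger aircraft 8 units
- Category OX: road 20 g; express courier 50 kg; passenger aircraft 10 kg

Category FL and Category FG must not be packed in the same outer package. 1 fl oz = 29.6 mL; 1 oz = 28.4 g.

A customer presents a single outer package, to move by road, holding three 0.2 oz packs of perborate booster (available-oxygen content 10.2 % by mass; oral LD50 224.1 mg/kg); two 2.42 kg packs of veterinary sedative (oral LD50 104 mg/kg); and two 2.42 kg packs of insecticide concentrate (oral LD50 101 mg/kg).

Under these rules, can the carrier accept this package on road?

The perborate booster has available-oxygen content 10.2 % by mass, which is ≥ 10 % by mass, so it is Category OX (Oxidizer).
The veterinary sedative has oral LD50 104 mg/kg, which is < 200 mg/kg, so it is Category TX (Toxic).
With oral LD50 101 mg/kg (< 200 mg/kg), the insecticide concentrate falls in Category TX.
Total Category TX: (two 2.42 kg packs = 4.84 kg) + (two 2.42 kg packs = 4.84 kg) = 9.68 kg.
9.68 kg is within the road limit of 10 kg for Category TX.
Category OX quantity: three 0.2 oz packs = 17.04 g.
17.04 g ≤ 20 g (road limit, Category OX) — within limit.
The segregation rule (Category FL with Category FG) does not apply to Category TX with Category OX.
Every hazard category is within its road limit and no segregation rule is violated.

Yes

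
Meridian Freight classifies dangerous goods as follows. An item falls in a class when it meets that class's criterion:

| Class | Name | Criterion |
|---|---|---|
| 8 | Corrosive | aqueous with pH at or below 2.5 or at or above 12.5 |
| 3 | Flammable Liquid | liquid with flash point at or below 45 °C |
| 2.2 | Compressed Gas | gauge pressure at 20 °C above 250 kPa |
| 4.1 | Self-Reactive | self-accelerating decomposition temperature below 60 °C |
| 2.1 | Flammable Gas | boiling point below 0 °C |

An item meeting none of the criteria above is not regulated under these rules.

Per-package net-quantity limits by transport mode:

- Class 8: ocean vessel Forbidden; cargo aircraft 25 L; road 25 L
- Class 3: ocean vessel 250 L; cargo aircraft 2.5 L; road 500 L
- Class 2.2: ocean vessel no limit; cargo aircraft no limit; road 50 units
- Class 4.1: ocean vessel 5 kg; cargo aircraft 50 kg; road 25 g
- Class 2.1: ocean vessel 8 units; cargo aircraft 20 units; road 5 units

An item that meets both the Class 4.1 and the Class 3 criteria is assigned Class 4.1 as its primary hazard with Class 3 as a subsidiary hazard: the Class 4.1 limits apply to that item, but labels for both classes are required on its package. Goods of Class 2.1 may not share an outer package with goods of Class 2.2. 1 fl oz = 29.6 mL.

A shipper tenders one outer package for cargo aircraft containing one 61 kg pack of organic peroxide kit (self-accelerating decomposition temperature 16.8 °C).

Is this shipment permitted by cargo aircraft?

The organic peroxide kit has self-accelerating decomposition temperature 16.8 °C, which is < 60 °C, so it is Class 4.1 (Self-Reactive).
Class 4.1 quantity: 61 kg.
61 kg > 50 kg (cargo aircraft limit, Class 4.1) — over the limit.

No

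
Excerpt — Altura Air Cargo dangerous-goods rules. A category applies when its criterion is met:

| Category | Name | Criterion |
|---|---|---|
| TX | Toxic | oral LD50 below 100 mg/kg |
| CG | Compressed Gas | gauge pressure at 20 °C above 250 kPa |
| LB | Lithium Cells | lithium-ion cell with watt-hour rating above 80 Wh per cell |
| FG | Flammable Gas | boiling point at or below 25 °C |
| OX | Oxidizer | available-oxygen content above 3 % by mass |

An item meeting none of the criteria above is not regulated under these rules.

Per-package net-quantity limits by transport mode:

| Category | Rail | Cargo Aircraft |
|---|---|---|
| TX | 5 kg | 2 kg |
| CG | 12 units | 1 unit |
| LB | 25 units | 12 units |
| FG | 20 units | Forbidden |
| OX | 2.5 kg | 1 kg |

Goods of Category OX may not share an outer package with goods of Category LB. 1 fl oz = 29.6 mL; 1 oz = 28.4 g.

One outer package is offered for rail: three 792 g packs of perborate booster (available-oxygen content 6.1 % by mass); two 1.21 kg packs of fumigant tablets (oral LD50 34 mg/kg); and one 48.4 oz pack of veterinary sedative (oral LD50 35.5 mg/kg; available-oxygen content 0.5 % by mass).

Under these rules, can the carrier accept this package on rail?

With available-oxygen content 6.1 % by mass (> 3 % by mass), the perborate booster falls in Category OX.
The fumigant tablets have oral LD50 34 mg/kg, which is < 100 mg/kg, so they are Category TX (Toxic).
Veterinary sedative: oral LD50 35.5 mg/kg < 100 mg/kg → Category TX (Toxic).
Category OX quantity: three 792 g packs = 2.376 kg.
That is within the Category OX rail limit of 2.5 kg.
Category TX net quantity: (two 1.21 kg packs = 2.42 kg) + (one 48.4 oz pack = 1374.56 g) = 3794.56 g.
3794.56 g ≤ 5 kg (rail limit, Category TX) — within limit.
The segregation rule (Category OX with Category LB) does not apply to Category OX with Category TX.
Every hazard category is within its rail limit and no segregation rule is violated.

Yes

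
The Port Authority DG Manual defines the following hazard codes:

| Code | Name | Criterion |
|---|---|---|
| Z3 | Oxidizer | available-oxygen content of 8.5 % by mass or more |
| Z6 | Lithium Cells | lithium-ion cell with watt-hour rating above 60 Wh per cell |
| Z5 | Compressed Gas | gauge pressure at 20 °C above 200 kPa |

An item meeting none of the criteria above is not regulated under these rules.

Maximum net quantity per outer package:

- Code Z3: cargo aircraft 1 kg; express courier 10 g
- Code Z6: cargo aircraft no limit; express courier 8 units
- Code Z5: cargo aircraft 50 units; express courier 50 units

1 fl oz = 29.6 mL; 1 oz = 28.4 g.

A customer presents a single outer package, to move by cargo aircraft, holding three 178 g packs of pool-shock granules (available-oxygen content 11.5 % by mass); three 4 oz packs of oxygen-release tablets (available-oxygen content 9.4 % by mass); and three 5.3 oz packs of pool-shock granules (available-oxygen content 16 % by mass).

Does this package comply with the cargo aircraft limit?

No

Pool-shock granules: available-oxygen content 11.5 % by mass ≥ 8.5 % by mass → Code Z3 (Oxidizer).
Oxygen-release tablets: available-oxygen content 9.4 % by mass ≥ 8.5 % by mass → Code Z3 (Oxidizer).
Available-oxygen content 16 % by mass meets the Code Z3 criterion (Oxidizer), so the pool-shock granules are Code Z3.
Code Z3 net quantity: (three 178 g packs = 534 g) + (three 4 oz packs = 340.8 g) + (three 5.3 oz packs = 451.56 g) = 1326.36 g.
1326.36 g > 1 kg (cargo aircraft limit, Code Z3) — over the limit.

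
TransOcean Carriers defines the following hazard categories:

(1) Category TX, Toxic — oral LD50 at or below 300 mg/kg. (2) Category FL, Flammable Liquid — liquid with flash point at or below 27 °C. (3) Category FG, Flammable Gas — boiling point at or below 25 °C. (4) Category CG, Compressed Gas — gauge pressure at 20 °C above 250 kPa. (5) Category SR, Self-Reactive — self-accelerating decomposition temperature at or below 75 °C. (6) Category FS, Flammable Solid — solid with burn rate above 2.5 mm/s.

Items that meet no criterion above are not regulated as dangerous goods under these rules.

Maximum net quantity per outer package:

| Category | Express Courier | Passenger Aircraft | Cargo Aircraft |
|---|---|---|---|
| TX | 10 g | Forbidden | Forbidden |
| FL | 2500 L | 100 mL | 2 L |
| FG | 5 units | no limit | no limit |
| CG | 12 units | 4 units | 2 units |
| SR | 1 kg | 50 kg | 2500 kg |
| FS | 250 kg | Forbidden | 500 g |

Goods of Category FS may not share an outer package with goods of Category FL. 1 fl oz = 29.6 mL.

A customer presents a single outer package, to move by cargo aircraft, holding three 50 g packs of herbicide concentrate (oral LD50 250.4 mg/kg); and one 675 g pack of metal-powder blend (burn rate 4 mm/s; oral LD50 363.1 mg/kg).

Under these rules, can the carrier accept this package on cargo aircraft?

Oral LD50 250.4 mg/kg meets the Category TX criterion (Toxic), so the herbicide concentrate is Category TX.
The metal-powder blend has burn rate 4 mm/s, which is > 2.5 mm/s, so it is Category FS (Flammable Solid).
Category TX quantity: three 50 g packs = 150 g.
Category TX is Forbidden by cargo aircraft.
Category FS quantity: 675 g.
675 g exceeds the cargo aircraft limit of 500 g for Category FS.
The segregation rule (Category FS with Category FL) does not apply to Category TX with Category FS.

No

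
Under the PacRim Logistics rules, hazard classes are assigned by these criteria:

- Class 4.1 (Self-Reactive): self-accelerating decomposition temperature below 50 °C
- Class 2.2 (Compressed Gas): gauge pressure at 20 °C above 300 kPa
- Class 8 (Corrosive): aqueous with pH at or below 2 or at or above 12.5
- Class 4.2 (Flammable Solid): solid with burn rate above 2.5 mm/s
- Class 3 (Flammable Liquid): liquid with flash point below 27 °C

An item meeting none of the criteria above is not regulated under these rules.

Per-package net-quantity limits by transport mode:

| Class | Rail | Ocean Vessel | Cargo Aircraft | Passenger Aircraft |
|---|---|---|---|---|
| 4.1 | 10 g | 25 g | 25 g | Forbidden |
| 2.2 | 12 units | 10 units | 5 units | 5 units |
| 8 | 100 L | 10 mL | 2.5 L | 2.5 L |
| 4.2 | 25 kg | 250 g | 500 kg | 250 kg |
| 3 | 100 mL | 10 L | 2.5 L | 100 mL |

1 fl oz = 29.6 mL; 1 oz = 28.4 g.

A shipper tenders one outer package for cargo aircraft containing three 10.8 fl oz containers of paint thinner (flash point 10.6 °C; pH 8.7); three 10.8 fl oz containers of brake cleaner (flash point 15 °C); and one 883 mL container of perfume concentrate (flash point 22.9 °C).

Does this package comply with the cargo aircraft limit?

No

Paint thinner: flash point 10.6 °C < 27 °C → Class 3 (Flammable Liquid).
The brake cleaner has flash point 15 °C, which is < 27 °C, so it is Class 3 (Flammable Liquid).
With flash point 22.9 °C (< 27 °C), the perfume concentrate falls in Class 3.
Class 3 net quantity: (three 10.8 fl oz containers = 959.04 mL) + (three 10.8 fl oz containers = 959.04 mL) + 883 mL = 2801.08 mL.
2801.08 mL exceeds the cargo aircraft limit of 2.5 L for Class 3.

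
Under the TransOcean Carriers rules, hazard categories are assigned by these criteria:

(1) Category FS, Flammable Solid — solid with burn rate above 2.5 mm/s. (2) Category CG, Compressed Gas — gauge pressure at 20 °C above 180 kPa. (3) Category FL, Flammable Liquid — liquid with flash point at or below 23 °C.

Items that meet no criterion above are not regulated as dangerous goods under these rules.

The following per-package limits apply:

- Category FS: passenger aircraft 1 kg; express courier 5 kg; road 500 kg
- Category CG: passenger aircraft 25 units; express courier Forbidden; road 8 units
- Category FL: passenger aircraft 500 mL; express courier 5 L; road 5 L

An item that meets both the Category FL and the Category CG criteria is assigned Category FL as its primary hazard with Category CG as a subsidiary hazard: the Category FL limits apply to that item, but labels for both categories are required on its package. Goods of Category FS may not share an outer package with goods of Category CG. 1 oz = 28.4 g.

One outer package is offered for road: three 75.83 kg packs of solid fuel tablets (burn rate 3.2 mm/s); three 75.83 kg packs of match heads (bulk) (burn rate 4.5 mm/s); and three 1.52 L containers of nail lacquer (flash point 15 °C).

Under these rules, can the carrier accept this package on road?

Yes

With burn rate 3.2 mm/s (> 2.5 mm/s), the solid fuel tablets fall in Category FS.
Match heads (bulk): burn rate 4.5 mm/s > 2.5 mm/s → Category FS (Flammable Solid).
Flash point 15 °C meets the Category FL criterion (Flammable Liquid), so the nail lacquer is Category FL.
Category FS net quantity: (three 75.83 kg packs = 227.49 kg) + (three 75.83 kg packs = 227.49 kg) = 454.98 kg.
That is within the Category FS road limit of 500 kg.
Category FL quantity: three 1.52 L containers = 4.56 L.
That is within the Category FL road limit of 5 L.
The segregation rule (Category FS with Category CG) does not apply to Category FS with Category FL.
Every hazard category is within its road limit and no segregation rule is violated.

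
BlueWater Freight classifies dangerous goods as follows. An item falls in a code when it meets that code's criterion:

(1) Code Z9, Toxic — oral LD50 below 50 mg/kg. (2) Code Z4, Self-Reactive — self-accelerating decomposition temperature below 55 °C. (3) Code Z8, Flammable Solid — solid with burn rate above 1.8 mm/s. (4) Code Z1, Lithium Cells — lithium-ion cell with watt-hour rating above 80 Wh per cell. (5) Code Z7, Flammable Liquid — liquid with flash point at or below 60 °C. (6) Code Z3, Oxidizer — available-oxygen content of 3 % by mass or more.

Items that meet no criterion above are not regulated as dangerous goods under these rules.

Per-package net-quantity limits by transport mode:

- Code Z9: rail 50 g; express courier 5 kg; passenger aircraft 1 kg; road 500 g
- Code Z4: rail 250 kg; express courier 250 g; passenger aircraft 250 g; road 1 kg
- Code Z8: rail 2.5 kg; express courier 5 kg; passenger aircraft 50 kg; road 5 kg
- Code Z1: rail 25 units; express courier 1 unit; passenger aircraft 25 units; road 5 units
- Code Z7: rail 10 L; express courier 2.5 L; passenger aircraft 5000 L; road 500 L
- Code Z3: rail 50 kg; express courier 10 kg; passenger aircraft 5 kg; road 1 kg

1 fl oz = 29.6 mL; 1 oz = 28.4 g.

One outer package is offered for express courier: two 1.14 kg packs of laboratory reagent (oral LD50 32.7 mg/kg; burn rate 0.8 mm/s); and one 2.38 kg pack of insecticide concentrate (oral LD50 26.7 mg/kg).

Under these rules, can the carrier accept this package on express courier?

Yes

The laboratory reagent has oral LD50 32.7 mg/kg, which is < 50 mg/kg, so it is Code Z9 (Toxic).
Insecticide concentrate: oral LD50 26.7 mg/kg < 50 mg/kg → Code Z9 (Toxic).
Total Code Z9: (two 1.14 kg packs = 2.28 kg) + 2.38 kg = 4.66 kg.
4.66 kg is within the express courier limit of 5 kg for Code Z9.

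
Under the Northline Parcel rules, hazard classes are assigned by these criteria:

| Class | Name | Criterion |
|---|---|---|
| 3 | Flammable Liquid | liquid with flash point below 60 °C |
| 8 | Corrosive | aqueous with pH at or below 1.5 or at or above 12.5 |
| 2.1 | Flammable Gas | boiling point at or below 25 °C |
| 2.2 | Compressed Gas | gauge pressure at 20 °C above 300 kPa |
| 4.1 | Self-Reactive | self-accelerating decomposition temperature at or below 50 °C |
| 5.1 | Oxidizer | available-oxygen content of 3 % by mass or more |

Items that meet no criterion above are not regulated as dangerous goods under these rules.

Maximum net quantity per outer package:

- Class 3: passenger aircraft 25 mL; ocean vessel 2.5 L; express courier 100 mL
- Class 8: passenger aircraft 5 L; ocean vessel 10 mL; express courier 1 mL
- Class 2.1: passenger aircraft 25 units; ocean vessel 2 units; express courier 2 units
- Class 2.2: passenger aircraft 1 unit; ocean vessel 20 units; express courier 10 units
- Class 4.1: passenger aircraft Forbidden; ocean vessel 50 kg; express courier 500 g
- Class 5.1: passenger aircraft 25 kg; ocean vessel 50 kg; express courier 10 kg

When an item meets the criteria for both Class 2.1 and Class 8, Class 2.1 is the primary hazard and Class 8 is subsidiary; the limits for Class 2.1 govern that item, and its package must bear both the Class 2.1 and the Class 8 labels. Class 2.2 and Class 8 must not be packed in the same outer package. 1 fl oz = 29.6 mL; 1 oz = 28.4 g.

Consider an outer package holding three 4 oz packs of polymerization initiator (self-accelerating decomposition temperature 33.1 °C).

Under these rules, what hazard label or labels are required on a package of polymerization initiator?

Class 4.1

With self-accelerating decomposition temperature 33.1 °C (≤ 50 °C), the polymerization initiator falls in Class 4.1.
Only the Class 4.1 label is required.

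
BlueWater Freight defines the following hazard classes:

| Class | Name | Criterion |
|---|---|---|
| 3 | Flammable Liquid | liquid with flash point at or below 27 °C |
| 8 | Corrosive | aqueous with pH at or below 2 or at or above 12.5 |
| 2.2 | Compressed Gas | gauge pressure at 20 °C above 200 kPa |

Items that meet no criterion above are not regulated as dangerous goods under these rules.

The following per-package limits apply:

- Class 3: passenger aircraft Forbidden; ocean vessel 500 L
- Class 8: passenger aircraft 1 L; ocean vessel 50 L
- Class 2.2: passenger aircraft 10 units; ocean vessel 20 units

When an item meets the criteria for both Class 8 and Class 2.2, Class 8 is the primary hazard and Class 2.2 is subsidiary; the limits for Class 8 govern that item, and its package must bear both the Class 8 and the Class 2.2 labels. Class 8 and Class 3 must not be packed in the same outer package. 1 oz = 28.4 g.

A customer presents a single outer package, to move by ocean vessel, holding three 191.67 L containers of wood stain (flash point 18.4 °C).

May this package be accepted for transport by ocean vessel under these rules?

No

The wood stain has flash point 18.4 °C, which is ≤ 27 °C, so it is Class 3 (Flammable Liquid).
Class 3 quantity: three 191.67 L containers = 575.01 L.
575.01 L > 500 L (ocean vessel limit, Class 3) — over the limit.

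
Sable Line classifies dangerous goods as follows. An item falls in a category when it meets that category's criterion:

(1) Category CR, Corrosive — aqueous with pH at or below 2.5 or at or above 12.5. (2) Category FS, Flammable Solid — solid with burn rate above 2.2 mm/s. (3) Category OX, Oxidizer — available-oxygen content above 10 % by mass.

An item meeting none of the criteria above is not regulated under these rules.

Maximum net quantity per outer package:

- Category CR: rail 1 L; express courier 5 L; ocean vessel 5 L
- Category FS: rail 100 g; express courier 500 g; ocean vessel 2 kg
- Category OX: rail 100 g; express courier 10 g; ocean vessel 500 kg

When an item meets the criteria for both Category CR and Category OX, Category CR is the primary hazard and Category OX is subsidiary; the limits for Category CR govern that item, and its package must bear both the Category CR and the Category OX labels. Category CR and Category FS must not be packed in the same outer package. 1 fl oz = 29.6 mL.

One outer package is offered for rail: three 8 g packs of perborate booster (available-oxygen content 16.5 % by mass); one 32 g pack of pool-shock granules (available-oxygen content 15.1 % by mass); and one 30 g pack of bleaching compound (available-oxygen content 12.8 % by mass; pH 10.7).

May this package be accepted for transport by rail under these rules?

Available-oxygen content 16.5 % by mass meets the Category OX criterion (Oxidizer), so the perborate booster is Category OX.
Available-oxygen content 15.1 % by mass meets the Category OX criterion (Oxidizer), so the pool-shock granules are Category OX.
The bleaching compound has available-oxygen content 12.8 % by mass, which is > 10 % by mass, so it is Category OX (Oxidizer).
Category OX net quantity: (three 8 g packs = 24 g) + 32 g + 30 g = 86 g.
86 g is within the rail limit of 100 g for Category OX.

Yes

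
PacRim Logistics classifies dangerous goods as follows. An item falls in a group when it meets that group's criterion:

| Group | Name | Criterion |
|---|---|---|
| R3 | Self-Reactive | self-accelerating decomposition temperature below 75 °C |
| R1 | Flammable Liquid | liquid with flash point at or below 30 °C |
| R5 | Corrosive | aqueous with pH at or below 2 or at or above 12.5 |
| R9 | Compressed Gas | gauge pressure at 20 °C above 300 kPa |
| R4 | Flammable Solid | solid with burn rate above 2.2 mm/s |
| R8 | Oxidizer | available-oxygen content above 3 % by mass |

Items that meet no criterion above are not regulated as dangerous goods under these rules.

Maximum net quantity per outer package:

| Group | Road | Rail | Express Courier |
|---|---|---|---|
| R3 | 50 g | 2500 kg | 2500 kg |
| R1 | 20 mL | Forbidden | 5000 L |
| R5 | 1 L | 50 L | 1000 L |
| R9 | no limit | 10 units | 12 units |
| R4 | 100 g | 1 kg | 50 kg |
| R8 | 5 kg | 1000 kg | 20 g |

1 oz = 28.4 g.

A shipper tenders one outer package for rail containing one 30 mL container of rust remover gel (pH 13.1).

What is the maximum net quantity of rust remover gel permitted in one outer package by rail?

50 L

Rust remover gel: pH 13.1 ≥ 12.5 → Group R5 (Corrosive).
The rail limit for Group R5 is 50 L.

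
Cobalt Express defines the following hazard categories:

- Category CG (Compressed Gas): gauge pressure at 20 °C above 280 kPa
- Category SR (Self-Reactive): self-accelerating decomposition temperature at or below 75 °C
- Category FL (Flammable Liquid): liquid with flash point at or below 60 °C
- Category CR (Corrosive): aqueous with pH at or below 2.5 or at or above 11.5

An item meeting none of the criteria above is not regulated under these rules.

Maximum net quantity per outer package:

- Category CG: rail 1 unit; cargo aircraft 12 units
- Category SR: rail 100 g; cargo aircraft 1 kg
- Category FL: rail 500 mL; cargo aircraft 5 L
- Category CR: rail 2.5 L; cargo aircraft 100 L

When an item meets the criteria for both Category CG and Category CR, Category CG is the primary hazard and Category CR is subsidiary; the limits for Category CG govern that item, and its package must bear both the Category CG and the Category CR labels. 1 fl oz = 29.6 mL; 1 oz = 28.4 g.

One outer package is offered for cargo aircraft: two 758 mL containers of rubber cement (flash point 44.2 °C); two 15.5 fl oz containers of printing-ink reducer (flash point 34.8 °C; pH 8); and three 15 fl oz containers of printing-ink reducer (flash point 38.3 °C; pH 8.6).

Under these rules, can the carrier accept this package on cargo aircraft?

Yes

With flash point 44.2 °C (≤ 60 °C), the rubber cement falls in Category FL.
Flash point 34.8 °C meets the Category FL criterion (Flammable Liquid), so the printing-ink reducer is Category FL.
Flash point 38.3 °C meets the Category FL criterion (Flammable Liquid), so the printing-ink reducer is Category FL.
Total Category FL: (two 758 mL containers = 1.516 L) + (two 15.5 fl oz containers = 917.6 mL) + (three 15 fl oz containers = 1.332 L) = 3765.6 mL.
3765.6 mL ≤ 5 L (cargo aircraft limit, Category FL) — within limit.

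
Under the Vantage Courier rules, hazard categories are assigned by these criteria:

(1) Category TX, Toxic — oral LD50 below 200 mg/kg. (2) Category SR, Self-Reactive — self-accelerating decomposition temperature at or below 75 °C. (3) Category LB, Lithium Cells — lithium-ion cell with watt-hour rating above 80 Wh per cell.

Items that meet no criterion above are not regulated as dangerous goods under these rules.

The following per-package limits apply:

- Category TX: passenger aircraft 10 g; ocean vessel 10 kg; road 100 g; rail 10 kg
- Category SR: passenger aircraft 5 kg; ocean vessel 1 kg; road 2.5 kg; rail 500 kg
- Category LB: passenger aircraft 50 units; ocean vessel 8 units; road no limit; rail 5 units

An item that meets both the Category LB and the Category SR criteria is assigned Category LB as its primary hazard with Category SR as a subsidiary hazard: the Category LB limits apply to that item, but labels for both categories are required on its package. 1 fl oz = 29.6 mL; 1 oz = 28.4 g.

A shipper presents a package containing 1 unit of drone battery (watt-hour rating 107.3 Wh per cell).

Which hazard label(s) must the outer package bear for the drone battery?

The drone battery has watt-hour rating 107.3 Wh per cell, which is > 80 Wh per cell, so it is Category LB (Lithium Cells).
Only the Category LB label is required.

Category LB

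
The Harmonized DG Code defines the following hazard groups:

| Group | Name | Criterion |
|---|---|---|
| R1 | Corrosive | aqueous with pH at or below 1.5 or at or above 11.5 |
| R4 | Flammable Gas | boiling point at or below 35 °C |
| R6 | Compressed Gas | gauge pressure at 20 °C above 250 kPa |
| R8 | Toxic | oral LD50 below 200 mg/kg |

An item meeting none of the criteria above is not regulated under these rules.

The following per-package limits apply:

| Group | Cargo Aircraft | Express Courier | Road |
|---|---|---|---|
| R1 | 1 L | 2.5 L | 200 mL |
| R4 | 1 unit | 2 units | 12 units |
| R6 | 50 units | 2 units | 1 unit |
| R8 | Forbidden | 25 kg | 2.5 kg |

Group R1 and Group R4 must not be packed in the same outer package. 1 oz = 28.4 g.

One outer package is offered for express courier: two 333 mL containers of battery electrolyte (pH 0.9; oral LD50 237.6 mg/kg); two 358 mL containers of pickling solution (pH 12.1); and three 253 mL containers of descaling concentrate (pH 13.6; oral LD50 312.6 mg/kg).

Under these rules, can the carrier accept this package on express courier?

pH 0.9 meets the Group R1 criterion (Corrosive), so the battery electrolyte is Group R1.
The pickling solution has pH 12.1, which is ≥ 11.5, so it is Group R1 (Corrosive).
Descaling concentrate: pH 13.6 ≥ 11.5 → Group R1 (Corrosive).
Group R1 net quantity: (two 333 mL containers = 666 mL) + (two 358 mL containers = 716 mL) + (three 253 mL containers = 759 mL) = 2.141 L.
That is within the Group R1 express courier limit of 2.5 L.

Yes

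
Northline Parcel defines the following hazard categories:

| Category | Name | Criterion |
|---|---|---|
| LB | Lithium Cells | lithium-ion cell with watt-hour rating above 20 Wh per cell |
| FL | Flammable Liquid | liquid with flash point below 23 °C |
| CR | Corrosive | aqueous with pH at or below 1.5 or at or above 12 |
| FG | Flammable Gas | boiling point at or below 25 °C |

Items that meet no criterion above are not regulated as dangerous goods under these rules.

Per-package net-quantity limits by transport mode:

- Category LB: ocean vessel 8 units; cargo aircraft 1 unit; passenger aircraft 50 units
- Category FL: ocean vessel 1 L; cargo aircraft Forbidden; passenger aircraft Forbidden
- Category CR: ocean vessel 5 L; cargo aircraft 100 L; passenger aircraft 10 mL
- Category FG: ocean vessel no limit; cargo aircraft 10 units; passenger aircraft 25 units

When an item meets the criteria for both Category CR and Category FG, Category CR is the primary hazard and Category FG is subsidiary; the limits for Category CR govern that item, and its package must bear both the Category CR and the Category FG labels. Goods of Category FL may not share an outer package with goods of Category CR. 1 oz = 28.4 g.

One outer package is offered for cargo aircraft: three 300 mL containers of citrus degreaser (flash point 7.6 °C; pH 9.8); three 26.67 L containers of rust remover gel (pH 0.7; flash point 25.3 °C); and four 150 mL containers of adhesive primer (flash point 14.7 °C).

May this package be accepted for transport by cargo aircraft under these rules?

No

With flash point 7.6 °C (< 23 °C), the citrus degreaser falls in Category FL.
pH 0.7 meets the Category CR criterion (Corrosive), so the rust remover gel is Category CR.
The adhesive primer has flash point 14.7 °C, which is < 23 °C, so it is Category FL (Flammable Liquid).
Category FL net quantity: (three 300 mL containers = 900 mL) + (four 150 mL containers = 600 mL) = 1.5 L.
Category FL is Forbidden by cargo aircraft.
Category CR quantity: three 26.67 L containers = 80.01 L.
80.01 L is within the cargo aircraft limit of 100 L for Category CR.
Category FL and Category CR may not share an outer package.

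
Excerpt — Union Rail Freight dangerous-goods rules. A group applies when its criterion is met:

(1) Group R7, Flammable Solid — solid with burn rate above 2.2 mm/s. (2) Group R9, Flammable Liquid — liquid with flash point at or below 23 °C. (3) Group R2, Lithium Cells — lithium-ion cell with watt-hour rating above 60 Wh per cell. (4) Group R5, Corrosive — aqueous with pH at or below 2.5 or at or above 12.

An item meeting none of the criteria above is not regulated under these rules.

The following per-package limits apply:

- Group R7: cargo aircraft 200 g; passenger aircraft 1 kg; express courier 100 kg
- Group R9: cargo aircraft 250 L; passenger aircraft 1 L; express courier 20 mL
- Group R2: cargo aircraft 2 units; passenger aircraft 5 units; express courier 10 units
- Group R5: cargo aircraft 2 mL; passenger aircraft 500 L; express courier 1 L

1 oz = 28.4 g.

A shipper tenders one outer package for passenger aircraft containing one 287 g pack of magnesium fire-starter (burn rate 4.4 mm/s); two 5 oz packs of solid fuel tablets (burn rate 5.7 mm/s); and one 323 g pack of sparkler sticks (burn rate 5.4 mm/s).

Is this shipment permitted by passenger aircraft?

Magnesium fire-starter: burn rate 4.4 mm/s > 2.2 mm/s → Group R7 (Flammable Solid).
Burn rate 5.7 mm/s meets the Group R7 criterion (Flammable Solid), so the solid fuel tablets are Group R7.
Burn rate 5.4 mm/s meets the Group R7 criterion (Flammable Solid), so the sparkler sticks are Group R7.
Group R7 net quantity: 287 g + (two 5 oz packs = 284 g) + 323 g = 894 g.
894 g ≤ 1 kg (passenger aircraft limit, Group R7) — within limit.

Yes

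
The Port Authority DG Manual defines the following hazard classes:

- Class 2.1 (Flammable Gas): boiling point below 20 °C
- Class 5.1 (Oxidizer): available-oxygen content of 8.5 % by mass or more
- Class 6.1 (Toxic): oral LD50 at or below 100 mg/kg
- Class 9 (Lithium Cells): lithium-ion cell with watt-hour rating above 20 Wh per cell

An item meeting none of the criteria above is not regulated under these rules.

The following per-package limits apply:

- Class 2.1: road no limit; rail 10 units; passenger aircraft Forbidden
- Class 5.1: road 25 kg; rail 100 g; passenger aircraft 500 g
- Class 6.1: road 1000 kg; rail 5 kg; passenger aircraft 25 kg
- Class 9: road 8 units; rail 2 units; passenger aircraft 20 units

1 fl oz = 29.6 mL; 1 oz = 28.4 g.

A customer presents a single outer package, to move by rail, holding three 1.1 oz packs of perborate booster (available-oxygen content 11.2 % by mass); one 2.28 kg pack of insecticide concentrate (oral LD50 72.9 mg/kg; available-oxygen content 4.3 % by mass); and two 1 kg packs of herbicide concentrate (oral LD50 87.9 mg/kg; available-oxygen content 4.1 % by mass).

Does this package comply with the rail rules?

Yes

The perborate booster has available-oxygen content 11.2 % by mass, which is ≥ 8.5 % by mass, so it is Class 5.1 (Oxidizer).
With oral LD50 72.9 mg/kg (≤ 100 mg/kg), the insecticide concentrate falls in Class 6.1.
Oral LD50 87.9 mg/kg meets the Class 6.1 criterion (Toxic), so the herbicide concentrate is Class 6.1.
Total Class 6.1: 2.28 kg + (two 1 kg packs = 2 kg) = 4.28 kg.
That is within the Class 6.1 rail limit of 5 kg.
Class 5.1 quantity: three 1.1 oz packs = 93.72 g.
That is within the Class 5.1 rail limit of 100 g.
Every hazard class is within its rail limit and no segregation rule is violated.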